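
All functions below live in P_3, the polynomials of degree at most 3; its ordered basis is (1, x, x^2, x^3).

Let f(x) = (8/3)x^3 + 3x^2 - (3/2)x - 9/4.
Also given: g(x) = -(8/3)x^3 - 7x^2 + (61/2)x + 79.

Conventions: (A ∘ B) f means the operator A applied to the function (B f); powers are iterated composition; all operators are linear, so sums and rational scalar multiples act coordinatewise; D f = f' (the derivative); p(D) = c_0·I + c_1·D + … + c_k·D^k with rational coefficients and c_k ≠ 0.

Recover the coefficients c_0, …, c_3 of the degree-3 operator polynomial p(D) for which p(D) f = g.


D^0 f = (8/3)x^3 + 3x^2 - (3/2)x - 9/4
D^1 f = 8x^2 + 6x - 3/2
D^2 f = 16x + 6
D^3 f = 16
matching coefficients of g against c_0 f + c_1 Df + … from the top degree down determines the c_i
solution: c_0 = -1, c_1 = -1/2, c_2 = 2, c_3 = 4

p(D) = -I − (1/2)·D + 2·D^2 + 4·D^3, i.e. c_0 = -1, c_1 = -1/2, c_2 = 2, c_3 = 4


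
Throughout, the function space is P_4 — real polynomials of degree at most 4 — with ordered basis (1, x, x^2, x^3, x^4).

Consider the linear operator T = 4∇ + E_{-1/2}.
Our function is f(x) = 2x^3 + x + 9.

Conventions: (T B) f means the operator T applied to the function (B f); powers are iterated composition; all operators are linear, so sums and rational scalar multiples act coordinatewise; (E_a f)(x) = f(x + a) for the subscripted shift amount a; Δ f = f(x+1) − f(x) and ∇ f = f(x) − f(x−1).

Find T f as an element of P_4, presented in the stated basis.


∇ f = 6x^2 - 6x + 3
(4∇) f = 24x^2 - 24x + 12
E_{-1/2} f = 2x^3 - 3x^2 + (5/2)x + 33/4
(4∇ + E_{-1/2}) f = 2x^3 + 21x^2 - (43/2)x + 81/4

g(x) = 2x^3 + 21x^2 - (43/2)x + 81/4


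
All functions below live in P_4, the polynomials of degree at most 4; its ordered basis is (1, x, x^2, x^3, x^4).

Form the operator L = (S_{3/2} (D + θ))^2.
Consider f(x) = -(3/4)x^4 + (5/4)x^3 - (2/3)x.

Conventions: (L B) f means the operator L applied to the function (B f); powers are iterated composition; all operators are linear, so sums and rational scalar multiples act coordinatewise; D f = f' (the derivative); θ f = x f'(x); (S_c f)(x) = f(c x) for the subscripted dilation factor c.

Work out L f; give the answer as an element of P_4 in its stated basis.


D f = -3x^3 + (15/4)x^2 - 2/3
θ f = -3x^4 + (15/4)x^3 - (2/3)x
(D + θ) f = -3x^4 + (3/4)x^3 + (15/4)x^2 - (2/3)x - 2/3
S_{3/2} (D + θ) f = -(243/16)x^4 + (81/32)x^3 + (135/16)x^2 - x - 2/3
D (S_{3/2} (D + θ)) f = -(243/4)x^3 + (243/32)x^2 + (135/8)x - 1
θ (S_{3/2} (D + θ)) f = -(243/4)x^4 + (243/32)x^3 + (135/8)x^2 - x
(D + θ) (S_{3/2} (D + θ)) f = -(243/4)x^4 - (1701/32)x^3 + (783/32)x^2 + (127/8)x - 1
S_{3/2} (D + θ) (S_{3/2} (D + θ)) f = -(19683/64)x^4 - (45927/256)x^3 + (7047/128)x^2 + (381/16)x - 1

the result is g(x) = -(19683/64)x^4 - (45927/256)x^3 + (7047/128)x^2 + (381/16)x - 1


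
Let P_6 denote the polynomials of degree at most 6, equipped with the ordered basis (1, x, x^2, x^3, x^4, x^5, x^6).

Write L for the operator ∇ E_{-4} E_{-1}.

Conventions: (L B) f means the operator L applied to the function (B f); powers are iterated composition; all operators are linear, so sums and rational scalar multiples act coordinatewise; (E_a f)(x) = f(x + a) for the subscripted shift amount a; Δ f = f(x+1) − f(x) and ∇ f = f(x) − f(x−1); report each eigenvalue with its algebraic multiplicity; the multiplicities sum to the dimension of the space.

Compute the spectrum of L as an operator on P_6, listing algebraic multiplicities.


image of 1: 0
image of x: 1
image of x^2: 2x - 11
image of x^3: 3x^2 - 33x + 91
image of x^4: 4x^3 - 66x^2 + 364x - 671
image of x^5: 5x^4 - 110x^3 + 910x^2 - 3355x + 4651
image of x^6: 6x^5 - 165x^4 + 1820x^3 - 10065x^2 + 27906x - 31031
the matrix is upper triangular; its diagonal is (0, 0, 0, 0, 0, 0, 0)
for a triangular matrix the eigenvalues are the diagonal entries, with algebraic multiplicity their repetition count

λ = 0 (multiplicity 7)


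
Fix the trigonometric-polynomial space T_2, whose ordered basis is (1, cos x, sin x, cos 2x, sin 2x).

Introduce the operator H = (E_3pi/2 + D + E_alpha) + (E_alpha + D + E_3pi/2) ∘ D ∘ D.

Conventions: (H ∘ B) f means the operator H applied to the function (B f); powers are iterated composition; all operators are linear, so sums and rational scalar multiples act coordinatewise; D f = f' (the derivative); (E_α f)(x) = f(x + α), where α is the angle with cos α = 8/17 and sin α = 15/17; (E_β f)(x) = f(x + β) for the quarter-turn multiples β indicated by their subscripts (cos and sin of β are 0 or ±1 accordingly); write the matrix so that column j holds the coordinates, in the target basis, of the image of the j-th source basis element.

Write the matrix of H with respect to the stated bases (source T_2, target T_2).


image of 1: 2
image of cos x: 0
image of sin x: 0
image of cos 2x: (1350/289)cos 2x + (2454/289)sin 2x
image of sin 2x: -(2454/289)cos 2x + (1350/289)sin 2x
each image's coordinates form column j of the matrix

the matrix is [[2, 0, 0, 0, 0]; [0, 0, 0, 0, 0]; [0, 0, 0, 0, 0]; [0, 0, 0, 1350/289, -2454/289]; [0, 0, 0, 2454/289, 1350/289]] (rows listed top to bottom)


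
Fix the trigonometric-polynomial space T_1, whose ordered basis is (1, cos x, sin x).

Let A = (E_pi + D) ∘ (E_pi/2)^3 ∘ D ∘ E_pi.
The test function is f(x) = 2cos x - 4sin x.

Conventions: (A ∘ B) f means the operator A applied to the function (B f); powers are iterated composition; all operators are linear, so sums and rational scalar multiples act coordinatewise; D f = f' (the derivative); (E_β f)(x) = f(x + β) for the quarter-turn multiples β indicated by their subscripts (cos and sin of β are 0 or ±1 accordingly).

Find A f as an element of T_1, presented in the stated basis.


E_pi f = -2cos x + 4sin x
D E_pi f = 4cos x + 2sin x
E_pi/2 (D ∘ E_pi) f = 2cos x - 4sin x
E_pi/2 E_pi/2 (D ∘ E_pi) f = -4cos x - 2sin x
E_pi/2 E_pi/2 E_pi/2 (D ∘ E_pi) f = -2cos x + 4sin x
E_pi (E_pi/2)^3 (D ∘ E_pi) f = 2cos x - 4sin x
D (E_pi/2)^3 (D ∘ E_pi) f = 4cos x + 2sin x
(E_pi + D) (E_pi/2)^3 (D ∘ E_pi) f = 6cos x - 2sin x

g(x) = 6cos x - 2sin x


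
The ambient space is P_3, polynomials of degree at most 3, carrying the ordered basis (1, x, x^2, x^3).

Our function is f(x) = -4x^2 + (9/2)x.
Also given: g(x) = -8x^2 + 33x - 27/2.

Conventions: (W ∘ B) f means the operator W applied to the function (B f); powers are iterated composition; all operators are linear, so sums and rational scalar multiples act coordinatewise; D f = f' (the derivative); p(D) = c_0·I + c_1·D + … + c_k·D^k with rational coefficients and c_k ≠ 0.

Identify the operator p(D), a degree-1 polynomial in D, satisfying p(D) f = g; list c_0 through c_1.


D^0 f = -4x^2 + (9/2)x
D^1 f = -8x + 9/2
matching coefficients of g against c_0 f + c_1 Df + … from the top degree down determines the c_i
solution: c_0 = 2, c_1 = -3

c_0 = 2, c_1 = -3


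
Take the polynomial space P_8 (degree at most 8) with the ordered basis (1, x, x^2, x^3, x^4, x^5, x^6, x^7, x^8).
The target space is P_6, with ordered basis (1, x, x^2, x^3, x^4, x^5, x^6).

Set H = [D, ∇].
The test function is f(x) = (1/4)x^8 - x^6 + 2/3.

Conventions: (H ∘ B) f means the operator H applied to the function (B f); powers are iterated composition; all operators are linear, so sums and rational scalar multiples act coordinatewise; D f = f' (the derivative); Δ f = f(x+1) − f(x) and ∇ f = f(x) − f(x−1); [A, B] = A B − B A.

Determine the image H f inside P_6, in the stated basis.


∇ f = 2x^7 - 7x^6 + 8x^5 - (5/2)x^4 - 6x^3 + 8x^2 - 4x + 3/4
D ∇ f = 14x^6 - 42x^5 + 40x^4 - 10x^3 - 18x^2 + 16x - 4
D f = 2x^7 - 6x^5
∇ D f = 14x^6 - 42x^5 + 40x^4 - 10x^3 - 18x^2 + 16x - 4
[D, ∇] f = 0

the result is g(x) = 0


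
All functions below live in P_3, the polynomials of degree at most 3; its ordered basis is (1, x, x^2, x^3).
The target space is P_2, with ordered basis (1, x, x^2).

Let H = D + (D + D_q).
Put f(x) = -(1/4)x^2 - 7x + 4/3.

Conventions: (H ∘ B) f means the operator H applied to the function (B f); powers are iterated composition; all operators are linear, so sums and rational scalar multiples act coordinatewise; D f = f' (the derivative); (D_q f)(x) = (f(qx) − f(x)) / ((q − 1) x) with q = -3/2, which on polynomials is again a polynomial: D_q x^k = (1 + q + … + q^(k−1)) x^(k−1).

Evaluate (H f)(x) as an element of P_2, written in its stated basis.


D f = -(1/2)x - 7
D f = -(1/2)x - 7
D_q f = (1/8)x - 7
(D + D_q) f = -(3/8)x - 14
(D + (D + D_q)) f = -(7/8)x - 21

the image equals g(x) = -(7/8)x - 21


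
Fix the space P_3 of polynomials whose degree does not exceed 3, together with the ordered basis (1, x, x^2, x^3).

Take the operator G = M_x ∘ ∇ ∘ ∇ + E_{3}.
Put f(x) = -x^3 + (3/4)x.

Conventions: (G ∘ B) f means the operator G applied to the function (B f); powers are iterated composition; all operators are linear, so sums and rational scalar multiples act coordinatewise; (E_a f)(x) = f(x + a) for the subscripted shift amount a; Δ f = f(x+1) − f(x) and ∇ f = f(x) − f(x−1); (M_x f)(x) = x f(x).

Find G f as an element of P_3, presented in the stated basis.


∇ f = -3x^2 + 3x - 1/4
∇ ∇ f = -6x + 6
M_x ∇ ∇ f = -6x^2 + 6x
E_{3} f = -x^3 - 9x^2 - (105/4)x - 99/4
(M_x ∘ ∇ ∘ ∇ + E_{3}) f = -x^3 - 15x^2 - (81/4)x - 99/4

the result is g(x) = -x^3 - 15x^2 - (81/4)x - 99/4


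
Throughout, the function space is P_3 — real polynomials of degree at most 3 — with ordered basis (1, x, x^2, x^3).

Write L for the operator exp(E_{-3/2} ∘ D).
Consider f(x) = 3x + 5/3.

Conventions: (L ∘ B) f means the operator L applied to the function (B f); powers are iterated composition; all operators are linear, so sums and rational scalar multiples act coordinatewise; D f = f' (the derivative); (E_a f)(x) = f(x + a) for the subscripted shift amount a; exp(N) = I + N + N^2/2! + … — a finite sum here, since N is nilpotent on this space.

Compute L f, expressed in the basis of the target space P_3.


the image equals g(x) = 3x + 14/3

order-1 term: 3
the series for exp(E_{-3/2} ∘ D) f terminates at order 1
exp(E_{-3/2} ∘ D) f = 3x + 14/3


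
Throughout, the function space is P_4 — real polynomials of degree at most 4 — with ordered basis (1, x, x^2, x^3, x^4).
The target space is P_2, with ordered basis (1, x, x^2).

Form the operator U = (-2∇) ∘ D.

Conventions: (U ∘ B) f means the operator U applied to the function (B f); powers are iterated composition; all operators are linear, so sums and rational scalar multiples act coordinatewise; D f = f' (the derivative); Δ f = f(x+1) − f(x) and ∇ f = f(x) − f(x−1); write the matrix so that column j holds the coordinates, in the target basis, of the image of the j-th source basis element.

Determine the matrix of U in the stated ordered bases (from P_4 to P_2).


image of 1: 0
image of x: 0
image of x^2: -4
image of x^3: -12x + 6
image of x^4: -24x^2 + 24x - 8
each image's coordinates form column j of the matrix

the matrix is [[0, 0, -4, 6, -8]; [0, 0, 0, -12, 24]; [0, 0, 0, 0, -24]] (rows listed top to bottom)


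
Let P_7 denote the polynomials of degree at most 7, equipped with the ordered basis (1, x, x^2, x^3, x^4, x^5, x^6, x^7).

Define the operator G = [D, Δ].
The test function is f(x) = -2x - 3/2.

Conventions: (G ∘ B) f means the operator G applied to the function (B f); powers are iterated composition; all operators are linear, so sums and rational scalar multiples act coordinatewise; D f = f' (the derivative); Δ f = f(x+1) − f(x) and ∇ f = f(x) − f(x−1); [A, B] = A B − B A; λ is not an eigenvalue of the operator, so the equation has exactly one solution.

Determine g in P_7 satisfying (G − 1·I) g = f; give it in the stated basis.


g(x) = 2x + 3/2

write g with unknown coordinates in the stated basis and equate coefficients in (G − 1·I) g = f
solving from the highest basis element down gives g = 2x + 3/2
check: G g = 0
so G g − 1·g = -2x - 3/2 = f ✓


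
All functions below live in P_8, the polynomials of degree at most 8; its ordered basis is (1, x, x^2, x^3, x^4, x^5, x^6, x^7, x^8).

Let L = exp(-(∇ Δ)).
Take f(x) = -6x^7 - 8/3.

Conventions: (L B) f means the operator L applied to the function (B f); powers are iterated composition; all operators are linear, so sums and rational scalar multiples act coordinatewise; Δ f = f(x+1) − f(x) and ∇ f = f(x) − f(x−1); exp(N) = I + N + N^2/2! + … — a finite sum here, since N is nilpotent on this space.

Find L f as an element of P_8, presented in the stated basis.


the image equals g(x) = -6x^7 + 252x^5 - 2100x^3 + 2604x - 8/3

order-1 term: 252x^5 + 420x^3 + 84x
order-2 term: -2520x^3 - 2520x
order-3 term: 5040x
the series for exp(-(∇ Δ)) f terminates at order 3
exp(-(∇ Δ)) f = -6x^7 + 252x^5 - 2100x^3 + 2604x - 8/3


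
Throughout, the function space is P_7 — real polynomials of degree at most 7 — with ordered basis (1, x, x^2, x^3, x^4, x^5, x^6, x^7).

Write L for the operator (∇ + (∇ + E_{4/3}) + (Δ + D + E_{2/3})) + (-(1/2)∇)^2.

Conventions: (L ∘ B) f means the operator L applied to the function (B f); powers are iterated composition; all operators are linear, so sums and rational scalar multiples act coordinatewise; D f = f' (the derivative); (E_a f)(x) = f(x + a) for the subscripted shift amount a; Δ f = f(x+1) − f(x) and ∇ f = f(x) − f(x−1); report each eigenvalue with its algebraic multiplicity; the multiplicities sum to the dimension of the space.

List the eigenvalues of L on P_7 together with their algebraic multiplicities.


λ = 2 (multiplicity 8)

image of 1: 2
image of x: 2x + 6
image of x^2: 2x^2 + 12x + 31/18
image of x^3: 2x^3 + 18x^2 + (31/6)x + 25/6
image of x^4: 2x^4 + 24x^3 + (31/3)x^2 + (50/3)x + 949/162
image of x^5: 2x^5 + 30x^4 + (155/9)x^3 + (125/3)x^2 + (4745/162)x - 25/162
image of x^6: 2x^6 + 36x^5 + (155/6)x^4 + (250/3)x^3 + (4745/54)x^2 - (25/27)x + 29461/1458
image of x^7: 2x^7 + 42x^6 + (217/6)x^5 + (875/6)x^4 + (33215/162)x^3 - (175/54)x^2 + (206227/1458)x - 30545/1458
the matrix is upper triangular; its diagonal is (2, 2, 2, 2, 2, 2, 2, 2)
for a triangular matrix the eigenvalues are the diagonal entries, with algebraic multiplicity their repetition count


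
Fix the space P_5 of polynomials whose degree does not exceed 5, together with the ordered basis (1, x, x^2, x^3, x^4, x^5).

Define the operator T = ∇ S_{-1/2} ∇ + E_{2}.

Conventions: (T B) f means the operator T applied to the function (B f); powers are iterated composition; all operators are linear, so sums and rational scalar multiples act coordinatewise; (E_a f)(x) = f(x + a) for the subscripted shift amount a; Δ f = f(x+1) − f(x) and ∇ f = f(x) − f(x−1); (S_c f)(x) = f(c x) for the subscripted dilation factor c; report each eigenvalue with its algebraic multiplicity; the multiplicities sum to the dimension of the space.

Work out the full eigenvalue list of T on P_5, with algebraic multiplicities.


λ = 1 (multiplicity 6)

image of 1: 1
image of x: x + 2
image of x^2: x^2 + 4x + 3
image of x^3: x^3 + 6x^2 + (27/2)x + 35/4
image of x^4: x^4 + 8x^3 + (45/2)x^2 + (61/2)x + 15
image of x^5: x^5 + 10x^4 + (165/4)x^3 + (655/8)x^2 + (165/2)x + 527/16
the matrix is upper triangular; its diagonal is (1, 1, 1, 1, 1, 1)
for a triangular matrix the eigenvalues are the diagonal entries, with algebraic multiplicity their repetition count


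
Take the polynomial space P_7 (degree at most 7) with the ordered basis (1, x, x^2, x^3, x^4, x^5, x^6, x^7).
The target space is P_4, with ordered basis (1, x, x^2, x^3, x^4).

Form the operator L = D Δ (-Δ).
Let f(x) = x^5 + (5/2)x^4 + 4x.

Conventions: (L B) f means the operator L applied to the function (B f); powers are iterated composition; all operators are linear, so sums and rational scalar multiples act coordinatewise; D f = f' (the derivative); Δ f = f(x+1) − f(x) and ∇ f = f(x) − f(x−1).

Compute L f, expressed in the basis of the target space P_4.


the result is g(x) = -60x^2 - 180x - 130

Δ f = 5x^4 + 20x^3 + 25x^2 + 15x + 15/2
(-Δ) f = -5x^4 - 20x^3 - 25x^2 - 15x - 15/2
Δ (-Δ) f = -20x^3 - 90x^2 - 130x - 65
D Δ (-Δ) f = -60x^2 - 180x - 130


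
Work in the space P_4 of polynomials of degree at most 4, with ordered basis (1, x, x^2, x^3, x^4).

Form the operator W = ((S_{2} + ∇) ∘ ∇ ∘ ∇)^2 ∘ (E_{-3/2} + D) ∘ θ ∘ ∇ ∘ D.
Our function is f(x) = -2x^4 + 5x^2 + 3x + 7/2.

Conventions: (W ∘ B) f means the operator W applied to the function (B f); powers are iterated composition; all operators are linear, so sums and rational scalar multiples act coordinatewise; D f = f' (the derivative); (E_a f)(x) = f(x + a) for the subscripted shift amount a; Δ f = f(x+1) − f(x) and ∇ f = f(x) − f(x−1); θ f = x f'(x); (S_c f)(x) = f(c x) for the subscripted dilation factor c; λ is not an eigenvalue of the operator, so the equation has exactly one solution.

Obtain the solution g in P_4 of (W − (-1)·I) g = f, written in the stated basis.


write g with unknown coordinates in the stated basis and equate coefficients in (W − (-1)·I) g = f
solving from the highest basis element down gives g = -2x^4 + 5x^2 + 3x + 7/2
check: W g = 0
so W g − (-1)·g = -2x^4 + 5x^2 + 3x + 7/2 = f ✓

g(x) = -2x^4 + 5x^2 + 3x + 7/2


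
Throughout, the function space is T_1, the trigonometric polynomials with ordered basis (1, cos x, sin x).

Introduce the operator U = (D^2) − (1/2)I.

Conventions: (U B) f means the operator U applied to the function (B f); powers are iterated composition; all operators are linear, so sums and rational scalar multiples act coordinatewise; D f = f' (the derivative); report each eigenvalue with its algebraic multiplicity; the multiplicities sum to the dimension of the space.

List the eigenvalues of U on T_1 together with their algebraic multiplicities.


image of 1: -1/2
image of cos x: -(3/2)cos x
image of sin x: -(3/2)sin x
the matrix is diagonal; its diagonal is (-1/2, -3/2, -3/2)
for a triangular matrix the eigenvalues are the diagonal entries, with algebraic multiplicity their repetition count

λ = -3/2 (multiplicity 2), λ = -1/2 (multiplicity 1)


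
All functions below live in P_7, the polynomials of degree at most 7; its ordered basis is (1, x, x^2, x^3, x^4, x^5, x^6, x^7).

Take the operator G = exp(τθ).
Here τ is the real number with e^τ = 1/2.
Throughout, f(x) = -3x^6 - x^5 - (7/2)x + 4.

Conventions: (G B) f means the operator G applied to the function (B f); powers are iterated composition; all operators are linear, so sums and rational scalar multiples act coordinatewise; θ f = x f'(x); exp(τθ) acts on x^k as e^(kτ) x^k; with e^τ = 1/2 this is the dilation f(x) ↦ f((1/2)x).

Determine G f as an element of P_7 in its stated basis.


the image equals g(x) = -(3/64)x^6 - (1/32)x^5 - (7/4)x + 4

exp(τθ) x^k = e^(kτ) x^k; with e^τ = 1/2 this sends x^k to (1/2)^k x^k
x ↦ 1/2 x
x^5 ↦ 1/32 x^5
x^6 ↦ 1/64 x^6
applying this coordinatewise to f: exp(τθ) f = -(3/64)x^6 - (1/32)x^5 - (7/4)x + 4


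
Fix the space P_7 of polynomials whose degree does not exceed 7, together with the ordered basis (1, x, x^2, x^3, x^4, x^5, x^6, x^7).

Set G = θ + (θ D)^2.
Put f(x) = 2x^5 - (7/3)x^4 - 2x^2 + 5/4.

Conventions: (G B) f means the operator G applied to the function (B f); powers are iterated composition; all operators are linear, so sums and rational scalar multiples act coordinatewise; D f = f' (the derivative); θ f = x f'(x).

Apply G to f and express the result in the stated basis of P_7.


g(x) = 10x^5 - (28/3)x^4 + 480x^3 - 172x^2

θ f = 10x^5 - (28/3)x^4 - 4x^2
D f = 10x^4 - (28/3)x^3 - 4x
θ D f = 40x^4 - 28x^3 - 4x
D (θ D) f = 160x^3 - 84x^2 - 4
θ D (θ D) f = 480x^3 - 168x^2
(θ + (θ D)^2) f = 10x^5 - (28/3)x^4 + 480x^3 - 172x^2


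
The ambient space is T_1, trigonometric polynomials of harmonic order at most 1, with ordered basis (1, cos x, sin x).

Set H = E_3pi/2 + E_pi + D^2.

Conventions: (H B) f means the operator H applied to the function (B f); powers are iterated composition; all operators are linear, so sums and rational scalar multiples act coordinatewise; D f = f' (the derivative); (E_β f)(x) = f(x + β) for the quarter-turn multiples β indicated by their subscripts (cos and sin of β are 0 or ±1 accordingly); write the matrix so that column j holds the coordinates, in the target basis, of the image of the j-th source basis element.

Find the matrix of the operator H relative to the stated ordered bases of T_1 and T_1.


image of 1: 2
image of cos x: -2cos x + sin x
image of sin x: -cos x - 2sin x
each image's coordinates form column j of the matrix

the matrix is [[2, 0, 0]; [0, -2, -1]; [0, 1, -2]] (rows listed top to bottom)


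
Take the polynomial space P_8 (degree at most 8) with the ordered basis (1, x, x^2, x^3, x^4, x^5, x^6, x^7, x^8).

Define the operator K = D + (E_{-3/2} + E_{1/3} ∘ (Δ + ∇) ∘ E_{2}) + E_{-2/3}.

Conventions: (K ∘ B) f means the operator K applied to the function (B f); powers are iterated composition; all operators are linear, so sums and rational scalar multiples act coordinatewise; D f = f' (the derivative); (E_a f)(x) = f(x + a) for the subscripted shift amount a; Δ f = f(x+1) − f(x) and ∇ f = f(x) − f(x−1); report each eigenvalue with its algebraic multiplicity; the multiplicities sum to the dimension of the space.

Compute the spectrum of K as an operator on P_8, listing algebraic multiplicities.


image of 1: 2
image of x: 2x + 5/6
image of x^2: 2x^2 + (5/3)x + 433/36
image of x^3: 2x^3 + (5/2)x^2 + (433/12)x + 6695/216
image of x^4: 2x^4 + (10/3)x^3 + (433/6)x^2 + (6695/54)x + 162721/1296
image of x^5: 2x^5 + (25/6)x^4 + (2165/18)x^3 + (33475/108)x^2 + (813605/1296)x + 3107159/7776
image of x^6: 2x^6 + 5x^5 + (2165/12)x^4 + (33475/54)x^3 + (813605/432)x^2 + (3107159/1296)x + 64273393/46656
image of x^7: 2x^7 + (35/6)x^6 + (3031/12)x^5 + (234325/216)x^4 + (5695235/1296)x^3 + (21750113/2592)x^2 + (449913751/46656)x + 1273103495/279936
image of x^8: 2x^8 + (20/3)x^7 + (3031/9)x^6 + (46865/27)x^5 + (5695235/648)x^4 + (21750113/972)x^3 + (449913751/11664)x^2 + (1273103495/34992)x + 25626335041/1679616
the matrix is upper triangular; its diagonal is (2, 2, 2, 2, 2, 2, 2, 2, 2)
for a triangular matrix the eigenvalues are the diagonal entries, with algebraic multiplicity their repetition count

λ = 2 (multiplicity 9)


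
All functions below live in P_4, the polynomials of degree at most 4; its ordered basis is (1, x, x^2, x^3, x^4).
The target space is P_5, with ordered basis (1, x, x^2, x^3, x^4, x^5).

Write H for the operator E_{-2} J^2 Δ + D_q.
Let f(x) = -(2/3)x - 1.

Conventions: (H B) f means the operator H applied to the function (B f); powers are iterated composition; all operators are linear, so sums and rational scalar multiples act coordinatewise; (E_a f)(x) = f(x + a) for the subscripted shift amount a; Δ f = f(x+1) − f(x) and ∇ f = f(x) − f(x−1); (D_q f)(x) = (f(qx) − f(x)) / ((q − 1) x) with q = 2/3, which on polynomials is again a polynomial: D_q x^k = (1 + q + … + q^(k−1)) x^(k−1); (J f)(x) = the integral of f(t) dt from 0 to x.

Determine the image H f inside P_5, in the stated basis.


the image equals g(x) = -(1/3)x^2 + (4/3)x - 2

Δ f = -2/3
J Δ f = -(2/3)x
J J Δ f = -(1/3)x^2
E_{-2} J^2 Δ f = -(1/3)x^2 + (4/3)x - 4/3
D_q f = -2/3
(E_{-2} J^2 Δ + D_q) f = -(1/3)x^2 + (4/3)x - 2


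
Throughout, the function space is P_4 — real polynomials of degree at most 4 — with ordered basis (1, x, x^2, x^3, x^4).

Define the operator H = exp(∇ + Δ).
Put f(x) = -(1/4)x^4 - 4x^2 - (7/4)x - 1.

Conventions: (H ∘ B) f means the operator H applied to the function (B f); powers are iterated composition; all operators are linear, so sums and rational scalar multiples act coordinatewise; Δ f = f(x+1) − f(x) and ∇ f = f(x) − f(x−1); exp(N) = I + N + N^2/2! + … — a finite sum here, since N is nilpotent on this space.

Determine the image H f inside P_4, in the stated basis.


order-1 term: -2x^3 - 18x - 7/2
order-2 term: -6x^2 - 20
order-3 term: -8x
order-4 term: -4
the series for exp(∇ + Δ) f terminates at order 4
exp(∇ + Δ) f = -(1/4)x^4 - 2x^3 - 10x^2 - (111/4)x - 57/2

g(x) = -(1/4)x^4 - 2x^3 - 10x^2 - (111/4)x - 57/2


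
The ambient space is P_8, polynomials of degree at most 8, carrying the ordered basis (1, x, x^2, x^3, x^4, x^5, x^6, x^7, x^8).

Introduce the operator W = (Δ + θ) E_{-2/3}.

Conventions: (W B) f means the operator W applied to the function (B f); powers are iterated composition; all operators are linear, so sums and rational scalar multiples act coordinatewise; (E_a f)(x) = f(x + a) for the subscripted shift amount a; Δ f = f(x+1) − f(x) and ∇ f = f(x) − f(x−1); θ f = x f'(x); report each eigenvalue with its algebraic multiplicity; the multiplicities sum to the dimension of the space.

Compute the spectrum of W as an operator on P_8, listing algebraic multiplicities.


λ = 0 (multiplicity 1), λ = 1 (multiplicity 1), λ = 2 (multiplicity 1), λ = 3 (multiplicity 1), λ = 4 (multiplicity 1), λ = 5 (multiplicity 1), λ = 6 (multiplicity 1), λ = 7 (multiplicity 1), λ = 8 (multiplicity 1)

image of 1: 0
image of x: x + 1
image of x^2: 2x^2 + (2/3)x - 1/3
image of x^3: 3x^3 - x^2 + (1/3)x + 1/3
image of x^4: 4x^4 - 4x^3 + (10/3)x^2 + (4/27)x - 5/27
image of x^5: 5x^5 - (25/3)x^4 + 10x^3 - (70/27)x^2 + (5/81)x + 11/81
image of x^6: 6x^6 - 14x^5 + (65/3)x^4 - (100/9)x^3 + (85/27)x^2 + (2/81)x - 7/81
image of x^7: 7x^7 - 21x^6 + (119/3)x^5 - (805/27)x^4 + (385/27)x^3 - (217/81)x^2 + (7/729)x + 43/729
image of x^8: 8x^8 - (88/3)x^7 + (196/3)x^6 - (1736/27)x^5 + (3430/81)x^4 - (392/27)x^3 + (1820/729)x^2 + (8/2187)x - 85/2187
the matrix is upper triangular; its diagonal is (0, 1, 2, 3, 4, 5, 6, 7, 8)
for a triangular matrix the eigenvalues are the diagonal entries, with algebraic multiplicity their repetition count


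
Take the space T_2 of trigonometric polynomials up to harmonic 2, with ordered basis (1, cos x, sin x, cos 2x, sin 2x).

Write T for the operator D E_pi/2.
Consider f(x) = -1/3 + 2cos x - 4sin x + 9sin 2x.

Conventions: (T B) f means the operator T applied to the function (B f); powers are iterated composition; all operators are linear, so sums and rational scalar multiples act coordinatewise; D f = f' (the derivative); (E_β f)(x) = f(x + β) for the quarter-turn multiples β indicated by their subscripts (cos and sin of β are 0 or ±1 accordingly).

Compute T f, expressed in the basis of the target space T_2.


g(x) = -2cos x + 4sin x - 18cos 2x

E_pi/2 f = -1/3 - 4cos x - 2sin x - 9sin 2x
D E_pi/2 f = -2cos x + 4sin x - 18cos 2x


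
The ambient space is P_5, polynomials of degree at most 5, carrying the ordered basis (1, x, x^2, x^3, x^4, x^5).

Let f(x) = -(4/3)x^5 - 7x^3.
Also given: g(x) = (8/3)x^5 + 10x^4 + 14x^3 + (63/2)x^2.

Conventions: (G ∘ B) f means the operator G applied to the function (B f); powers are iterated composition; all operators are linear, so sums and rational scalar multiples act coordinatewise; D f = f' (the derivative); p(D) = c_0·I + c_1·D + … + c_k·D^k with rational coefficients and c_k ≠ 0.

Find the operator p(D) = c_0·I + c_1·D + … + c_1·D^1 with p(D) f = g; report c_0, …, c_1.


D^0 f = -(4/3)x^5 - 7x^3
D^1 f = -(20/3)x^4 - 21x^2
matching coefficients of g against c_0 f + c_1 Df + … from the top degree down determines the c_i
solution: c_0 = -2, c_1 = -3/2

p(D) = -2·I − (3/2)·D, i.e. c_0 = -2, c_1 = -3/2


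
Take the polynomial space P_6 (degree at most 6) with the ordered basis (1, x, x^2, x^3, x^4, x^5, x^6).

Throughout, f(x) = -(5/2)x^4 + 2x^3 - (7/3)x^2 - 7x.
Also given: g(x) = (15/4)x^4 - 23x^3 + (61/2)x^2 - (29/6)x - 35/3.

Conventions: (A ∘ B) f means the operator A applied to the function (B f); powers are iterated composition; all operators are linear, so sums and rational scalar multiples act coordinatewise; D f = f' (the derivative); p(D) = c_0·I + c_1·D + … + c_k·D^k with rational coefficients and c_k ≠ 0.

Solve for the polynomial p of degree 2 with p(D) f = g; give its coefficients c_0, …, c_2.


D^0 f = -(5/2)x^4 + 2x^3 - (7/3)x^2 - 7x
D^1 f = -10x^3 + 6x^2 - (14/3)x - 7
D^2 f = -30x^2 + 12x - 14/3
matching coefficients of g against c_0 f + c_1 Df + … from the top degree down determines the c_i
solution: c_0 = -3/2, c_1 = 2, c_2 = -1/2

c_0 = -3/2, c_1 = 2, c_2 = -1/2


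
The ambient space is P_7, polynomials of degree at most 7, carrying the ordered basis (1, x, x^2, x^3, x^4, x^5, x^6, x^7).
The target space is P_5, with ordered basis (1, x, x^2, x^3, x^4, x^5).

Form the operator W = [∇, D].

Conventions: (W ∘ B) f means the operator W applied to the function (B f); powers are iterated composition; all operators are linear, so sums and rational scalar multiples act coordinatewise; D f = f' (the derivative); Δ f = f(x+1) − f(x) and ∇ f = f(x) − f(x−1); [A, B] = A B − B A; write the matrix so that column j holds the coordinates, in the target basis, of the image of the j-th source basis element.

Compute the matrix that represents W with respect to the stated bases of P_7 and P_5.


image of 1: 0
image of x: 0
image of x^2: 0
image of x^3: 0
image of x^4: 0
image of x^5: 0
image of x^6: 0
image of x^7: 0
each image's coordinates form column j of the matrix

the matrix is [[0, 0, 0, 0, 0, 0, 0, 0]; [0, 0, 0, 0, 0, 0, 0, 0]; [0, 0, 0, 0, 0, 0, 0, 0]; [0, 0, 0, 0, 0, 0, 0, 0]; [0, 0, 0, 0, 0, 0, 0, 0]; [0, 0, 0, 0, 0, 0, 0, 0]] (rows listed top to bottom)


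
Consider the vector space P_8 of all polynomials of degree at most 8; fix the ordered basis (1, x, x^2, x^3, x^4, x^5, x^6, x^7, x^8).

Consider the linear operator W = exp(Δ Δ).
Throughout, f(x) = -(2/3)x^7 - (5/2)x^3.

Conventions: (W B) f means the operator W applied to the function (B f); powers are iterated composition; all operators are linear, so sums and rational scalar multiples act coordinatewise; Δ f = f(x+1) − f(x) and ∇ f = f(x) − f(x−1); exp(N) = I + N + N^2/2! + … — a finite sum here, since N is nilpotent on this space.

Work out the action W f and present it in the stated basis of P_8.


the result is g(x) = -(2/3)x^7 - 28x^5 - 140x^4 - (3655/6)x^3 - 2100x^2 - (13513/3)x - 4579

order-1 term: -28x^5 - 140x^4 - (980/3)x^3 - 420x^2 - (913/3)x - 99
order-2 term: -280x^3 - 1680x^2 - 3640x - 2800
order-3 term: -560x - 1680
the series for exp(Δ Δ) f terminates at order 3
exp(Δ Δ) f = -(2/3)x^7 - 28x^5 - 140x^4 - (3655/6)x^3 - 2100x^2 - (13513/3)x - 4579


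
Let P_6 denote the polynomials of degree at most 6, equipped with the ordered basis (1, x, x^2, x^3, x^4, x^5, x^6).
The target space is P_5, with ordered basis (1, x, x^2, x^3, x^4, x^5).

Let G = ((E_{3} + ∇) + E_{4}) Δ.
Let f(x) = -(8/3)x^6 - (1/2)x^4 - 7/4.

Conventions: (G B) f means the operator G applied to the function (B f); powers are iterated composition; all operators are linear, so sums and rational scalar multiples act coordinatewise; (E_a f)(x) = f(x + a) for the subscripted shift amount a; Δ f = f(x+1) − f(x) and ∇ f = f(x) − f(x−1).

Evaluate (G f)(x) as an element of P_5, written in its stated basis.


the result is g(x) = -32x^5 - 720x^4 - (15692/3)x^3 - 21894x^2 - 46308x - 40001

Δ f = -16x^5 - 40x^4 - (166/3)x^3 - 43x^2 - 18x - 19/6
E_{3} Δ f = -16x^5 - 280x^4 - (5926/3)x^3 - 7021x^2 - 12570x - 54397/6
∇ Δ f = -80x^4 - 86x^2 - 19/3
(E_{3} + ∇) Δ f = -16x^5 - 360x^4 - (5926/3)x^3 - 7107x^2 - 12570x - 18145/2
E_{4} Δ f = -16x^5 - 360x^4 - (9766/3)x^3 - 14787x^2 - 33738x - 61857/2
((E_{3} + ∇) + E_{4}) Δ f = -32x^5 - 720x^4 - (15692/3)x^3 - 21894x^2 - 46308x - 40001


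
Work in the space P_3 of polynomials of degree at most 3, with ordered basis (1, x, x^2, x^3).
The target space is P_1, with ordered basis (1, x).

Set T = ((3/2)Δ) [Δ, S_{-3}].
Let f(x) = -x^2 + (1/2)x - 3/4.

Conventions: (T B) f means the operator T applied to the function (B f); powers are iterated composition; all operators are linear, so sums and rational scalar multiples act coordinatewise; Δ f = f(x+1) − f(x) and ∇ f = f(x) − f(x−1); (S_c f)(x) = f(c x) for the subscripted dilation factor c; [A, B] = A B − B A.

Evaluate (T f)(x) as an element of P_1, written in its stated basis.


S_{-3} f = -9x^2 - (3/2)x - 3/4
Δ S_{-3} f = -18x - 21/2
Δ f = -2x - 1/2
S_{-3} Δ f = 6x - 1/2
[Δ, S_{-3}] f = -24x - 10
Δ [Δ, S_{-3}] f = -24
((3/2)Δ) [Δ, S_{-3}] f = -36

the image equals g(x) = -36


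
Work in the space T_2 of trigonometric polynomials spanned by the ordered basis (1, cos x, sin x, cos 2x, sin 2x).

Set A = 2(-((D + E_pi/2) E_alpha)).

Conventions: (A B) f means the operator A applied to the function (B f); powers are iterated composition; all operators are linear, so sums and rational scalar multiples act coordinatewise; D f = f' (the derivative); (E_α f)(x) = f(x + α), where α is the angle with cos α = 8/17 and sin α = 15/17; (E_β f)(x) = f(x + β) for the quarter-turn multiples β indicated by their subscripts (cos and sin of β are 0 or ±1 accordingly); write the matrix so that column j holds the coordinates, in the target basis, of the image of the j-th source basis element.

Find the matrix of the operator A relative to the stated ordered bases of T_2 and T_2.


image of 1: -2
image of cos x: (60/17)cos x + (32/17)sin x
image of sin x: -(32/17)cos x + (60/17)sin x
image of cos 2x: (638/289)cos 2x - (1124/289)sin 2x
image of sin 2x: (1124/289)cos 2x + (638/289)sin 2x
each image's coordinates form column j of the matrix

the matrix is [[-2, 0, 0, 0, 0]; [0, 60/17, -32/17, 0, 0]; [0, 32/17, 60/17, 0, 0]; [0, 0, 0, 638/289, 1124/289]; [0, 0, 0, -1124/289, 638/289]] (rows listed top to bottom)


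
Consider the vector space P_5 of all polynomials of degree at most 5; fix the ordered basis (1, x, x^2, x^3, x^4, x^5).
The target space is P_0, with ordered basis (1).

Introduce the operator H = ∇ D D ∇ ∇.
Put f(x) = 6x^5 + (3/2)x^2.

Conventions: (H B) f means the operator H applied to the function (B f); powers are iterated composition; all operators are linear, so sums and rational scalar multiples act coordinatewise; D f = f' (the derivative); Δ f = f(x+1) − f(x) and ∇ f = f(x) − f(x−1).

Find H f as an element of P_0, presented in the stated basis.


∇ f = 30x^4 - 60x^3 + 60x^2 - 27x + 9/2
∇ ∇ f = 120x^3 - 360x^2 + 420x - 177
D (∇ ∇) f = 360x^2 - 720x + 420
D D (∇ ∇) f = 720x - 720
∇ D D (∇ ∇) f = 720

the result is g(x) = 720


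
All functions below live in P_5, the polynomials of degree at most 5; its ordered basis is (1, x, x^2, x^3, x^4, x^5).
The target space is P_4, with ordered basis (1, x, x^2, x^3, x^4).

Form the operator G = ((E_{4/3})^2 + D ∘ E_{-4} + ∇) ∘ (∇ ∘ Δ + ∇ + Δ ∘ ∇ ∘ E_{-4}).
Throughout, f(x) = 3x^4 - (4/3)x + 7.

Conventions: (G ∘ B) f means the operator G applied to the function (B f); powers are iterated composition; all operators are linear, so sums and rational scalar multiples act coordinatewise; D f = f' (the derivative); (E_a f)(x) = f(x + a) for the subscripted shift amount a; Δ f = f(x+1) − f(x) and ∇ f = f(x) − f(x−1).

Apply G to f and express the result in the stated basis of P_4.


Δ f = 12x^3 + 18x^2 + 12x + 5/3
∇ Δ f = 36x^2 + 6
∇ f = 12x^3 - 18x^2 + 12x - 13/3
E_{-4} f = 3x^4 - 48x^3 + 288x^2 - (2308/3)x + 2341/3
∇ E_{-4} f = 12x^3 - 162x^2 + 732x - 3325/3
Δ ∇ E_{-4} f = 36x^2 - 288x + 582
(∇ ∘ Δ + ∇ + Δ ∘ ∇ ∘ E_{-4}) f = 12x^3 + 54x^2 - 276x + 1751/3
E_{4/3} (∇ ∘ Δ + ∇ + Δ ∘ ∇ ∘ E_{-4}) f = 12x^3 + 102x^2 - 68x + 3061/9
E_{4/3} E_{4/3} (∇ ∘ Δ + ∇ + Δ ∘ ∇ ∘ E_{-4}) f = 12x^3 + 150x^2 + 268x + 4133/9
E_{-4} (∇ ∘ Δ + ∇ + Δ ∘ ∇ ∘ E_{-4}) f = 12x^3 - 90x^2 - 132x + 5351/3
D E_{-4} (∇ ∘ Δ + ∇ + Δ ∘ ∇ ∘ E_{-4}) f = 36x^2 - 180x - 132
∇ (∇ ∘ Δ + ∇ + Δ ∘ ∇ ∘ E_{-4}) f = 36x^2 + 72x - 318
((E_{4/3})^2 + D ∘ E_{-4} + ∇) (∇ ∘ Δ + ∇ + Δ ∘ ∇ ∘ E_{-4}) f = 12x^3 + 222x^2 + 160x + 83/9

the image equals g(x) = 12x^3 + 222x^2 + 160x + 83/9


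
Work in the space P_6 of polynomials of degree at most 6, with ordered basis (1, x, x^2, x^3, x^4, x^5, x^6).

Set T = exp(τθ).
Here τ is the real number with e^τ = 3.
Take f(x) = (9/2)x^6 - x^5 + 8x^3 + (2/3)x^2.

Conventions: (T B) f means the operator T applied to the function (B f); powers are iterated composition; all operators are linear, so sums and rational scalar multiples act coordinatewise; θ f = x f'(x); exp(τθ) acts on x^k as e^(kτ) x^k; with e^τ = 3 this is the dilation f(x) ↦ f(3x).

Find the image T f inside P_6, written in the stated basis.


the result is g(x) = (6561/2)x^6 - 243x^5 + 216x^3 + 6x^2

exp(τθ) x^k = e^(kτ) x^k; with e^τ = 3 this sends x^k to 3^k x^k
x^2 ↦ 9 x^2
x^3 ↦ 27 x^3
x^5 ↦ 243 x^5
x^6 ↦ 729 x^6
applying this coordinatewise to f: exp(τθ) f = (6561/2)x^6 - 243x^5 + 216x^3 + 6x^2


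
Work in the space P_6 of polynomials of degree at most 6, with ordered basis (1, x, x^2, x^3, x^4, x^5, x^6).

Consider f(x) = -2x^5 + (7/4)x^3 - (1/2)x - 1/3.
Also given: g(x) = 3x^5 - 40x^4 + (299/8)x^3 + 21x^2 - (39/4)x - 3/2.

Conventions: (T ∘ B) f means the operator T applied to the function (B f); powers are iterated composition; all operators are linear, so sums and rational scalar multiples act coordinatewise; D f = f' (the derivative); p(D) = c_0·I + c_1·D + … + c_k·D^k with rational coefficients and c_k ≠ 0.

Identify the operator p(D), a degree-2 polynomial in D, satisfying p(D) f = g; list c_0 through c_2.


D^0 f = -2x^5 + (7/4)x^3 - (1/2)x - 1/3
D^1 f = -10x^4 + (21/4)x^2 - 1/2
D^2 f = -40x^3 + (21/2)x
matching coefficients of g against c_0 f + c_1 Df + … from the top degree down determines the c_i
solution: c_0 = -3/2, c_1 = 4, c_2 = -1

p(D) = -(3/2)·I + 4·D − D^2, i.e. c_0 = -3/2, c_1 = 4, c_2 = -1


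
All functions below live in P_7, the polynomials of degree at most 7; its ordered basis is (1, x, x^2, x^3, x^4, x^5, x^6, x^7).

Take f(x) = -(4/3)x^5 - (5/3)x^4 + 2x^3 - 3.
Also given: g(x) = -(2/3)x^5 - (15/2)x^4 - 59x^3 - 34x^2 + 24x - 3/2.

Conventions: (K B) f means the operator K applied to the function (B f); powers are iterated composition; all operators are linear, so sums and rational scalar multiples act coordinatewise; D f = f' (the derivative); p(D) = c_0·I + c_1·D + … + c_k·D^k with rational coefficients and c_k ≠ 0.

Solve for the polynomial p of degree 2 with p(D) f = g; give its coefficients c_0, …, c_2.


c_0 = 1/2, c_1 = 1, c_2 = 2

D^0 f = -(4/3)x^5 - (5/3)x^4 + 2x^3 - 3
D^1 f = -(20/3)x^4 - (20/3)x^3 + 6x^2
D^2 f = -(80/3)x^3 - 20x^2 + 12x
matching coefficients of g against c_0 f + c_1 Df + … from the top degree down determines the c_i
solution: c_0 = 1/2, c_1 = 1, c_2 = 2


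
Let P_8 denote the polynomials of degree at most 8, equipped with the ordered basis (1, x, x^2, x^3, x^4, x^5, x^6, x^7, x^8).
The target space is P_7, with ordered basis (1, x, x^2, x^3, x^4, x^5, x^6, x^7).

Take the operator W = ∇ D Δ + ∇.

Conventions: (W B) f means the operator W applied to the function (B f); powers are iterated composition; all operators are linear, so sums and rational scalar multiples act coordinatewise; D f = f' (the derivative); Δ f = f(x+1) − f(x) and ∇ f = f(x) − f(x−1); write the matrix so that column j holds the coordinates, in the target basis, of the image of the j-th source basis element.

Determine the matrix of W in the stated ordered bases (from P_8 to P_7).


image of 1: 0
image of x: 1
image of x^2: 2x - 1
image of x^3: 3x^2 - 3x + 7
image of x^4: 4x^3 - 6x^2 + 28x - 1
image of x^5: 5x^4 - 10x^3 + 70x^2 - 5x + 11
image of x^6: 6x^5 - 15x^4 + 140x^3 - 15x^2 + 66x - 1
image of x^7: 7x^6 - 21x^5 + 245x^4 - 35x^3 + 231x^2 - 7x + 15
image of x^8: 8x^7 - 28x^6 + 392x^5 - 70x^4 + 616x^3 - 28x^2 + 120x - 1
each image's coordinates form column j of the matrix

the matrix is [[0, 1, -1, 7, -1, 11, -1, 15, -1]; [0, 0, 2, -3, 28, -5, 66, -7, 120]; [0, 0, 0, 3, -6, 70, -15, 231, -28]; [0, 0, 0, 0, 4, -10, 140, -35, 616]; [0, 0, 0, 0, 0, 5, -15, 245, -70]; [0, 0, 0, 0, 0, 0, 6, -21, 392]; [0, 0, 0, 0, 0, 0, 0, 7, -28]; [0, 0, 0, 0, 0, 0, 0, 0, 8]] (rows listed top to bottom)
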